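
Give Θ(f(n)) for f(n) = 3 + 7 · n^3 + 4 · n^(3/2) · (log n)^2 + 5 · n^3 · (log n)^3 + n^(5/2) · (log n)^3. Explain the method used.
f(n) ∈ Θ(n^3 · (log n)^3)

Compare the terms by growth order. For large n, n^a · (log n)^b dominates n^a' · (log n)^b' iff a > a', or (a = a' and b > b'). Ranking the 5 terms shows the dominant one is 5 · n^3 · (log n)^3. Hence f(n) ∈ Θ(n^3 · (log n)^3).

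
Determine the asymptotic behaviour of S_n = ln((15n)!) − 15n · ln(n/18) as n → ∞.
S_n ~ 15n · (ln 270 − 1) + O(ln n)

Stirling: ln((15n)!) = 15n ln(15n) − 15n + O(ln n).
  S_n = 15n ln(15n) − 15n − 15n ln(n/18) + O(ln n)
      = 15n ln(15n) − 15n ln n + 15n ln 18 − 15n + O(ln n)
      = 15n ln 15 + 15n ln 18 − 15n + O(ln n)
      = 15n (ln 270 − 1) + O(ln n).
Numerically ln(270) − 1 ≈ 4.5984.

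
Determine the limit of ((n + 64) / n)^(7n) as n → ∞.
lim = e^448

Rewrite as (1 + 64/n)^(7n). By the standard limit (1 + x/n)^n → e^x, we have (1 + 64/n)^n → e^64, and raising to the 7th power gives e^448.
More precisely, ln[(1 + 64/n)^(7n)] = 7n · ln(1 + 64/n) = 7n · (64/n + O(1/n^2)) = 448 + O(1/n) → 448.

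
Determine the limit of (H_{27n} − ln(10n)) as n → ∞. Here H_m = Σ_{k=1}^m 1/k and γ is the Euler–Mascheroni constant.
lim = ln(27/10) + γ

By Euler-Maclaurin, H_m = ln m + γ + O(1/m). So
  H_{27n} − ln(10n) = ln(27n) + γ − ln(10n) + O(1/n)
                       = ln(27/10) + γ + O(1/n).
Hence the limit is ln(27/10) + γ.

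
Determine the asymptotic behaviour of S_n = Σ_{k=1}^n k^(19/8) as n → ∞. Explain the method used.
S_n ~ (8/27) · n^(27/8)

Integral comparison: Σ_{k=1}^n k^(19/8) = ∫_0^n x^(19/8) dx + O(n^(19/8)). The integral is n^(1 + 19/8) / (1 + 19/8) = n^((19+8)/8) / ((19+8)/8) = (8/27) · n^(27/8).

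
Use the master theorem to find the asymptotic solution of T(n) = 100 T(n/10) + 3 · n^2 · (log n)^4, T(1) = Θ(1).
T(n) = Θ(n^2 · (log n)^5)

Here log_10 100 = 2 and f(n) = 3 · n^2 · (log n)^4 = Θ(n^(log_10 100) · (log n)^4). This is the extended Case 2 of the master theorem (f matches the critical exponent up to log factors), giving T(n) = Θ(n^(log_10 100) · (log n)^(4+1)) = Θ(n^2 · (log n)^5).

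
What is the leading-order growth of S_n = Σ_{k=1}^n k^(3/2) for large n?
S_n ~ (2/5) · n^(5/2)

Integral comparison: Σ_{k=1}^n k^(3/2) = ∫_0^n x^(3/2) dx + O(n^(3/2)). The integral is n^(1 + 3/2) / (1 + 3/2) = n^((3+2)/2) / ((3+2)/2) = (2/5) · n^(5/2).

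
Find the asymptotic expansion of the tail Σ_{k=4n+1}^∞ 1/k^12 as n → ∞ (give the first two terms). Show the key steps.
Σ_{k>4n} 1/k^12 = 1/(11 · (4n)^11) − 1/(2 · (4n)^12) + O(1/(4n)^13)

Compare to the integral: ∫_{4n}^∞ x^(−12) dx = [−x^(−11)/11]_{4n}^∞ = 1/((12−1)·(4n)^11). The Euler-Maclaurin correction adds −f(4n)/2 = −1/(2·(4n)^12). Euler-Maclaurin then gives
  Σ_{k>4n} 1/k^12 = ∫_{4n}^∞ dx/x^12 − 1/(2·(4n)^12) + O(1/(4n)^13).
(Equivalently this is ζ(12) − Σ_{k≤4n} 1/k^12.)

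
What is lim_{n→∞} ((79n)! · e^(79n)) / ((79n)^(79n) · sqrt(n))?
lim = sqrt(2π·79)

Stirling: (79n)! ~ sqrt(2π·79n) · (79n/e)^(79n). Hence
  (79n)! · e^(79n) / (79n)^(79n) ~ sqrt(2π·79n).
Dividing by sqrt(n): sqrt(2π·79n) / sqrt(n) = sqrt(2π·79) · n^((1−1)/2), so the limit is sqrt(2π·79).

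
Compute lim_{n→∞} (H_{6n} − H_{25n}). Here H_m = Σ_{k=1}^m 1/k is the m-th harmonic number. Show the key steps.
lim = ln(6/25)

Euler-Maclaurin gives H_m = ln m + γ + 1/(2m) + O(1/m^2). The γ and O(1/m) terms cancel in the difference:
  H_{6n} − H_{25n} = ln(6n) − ln(25n) + O(1/n) = ln(6/25) + O(1/n).
Hence the limit is ln(6/25).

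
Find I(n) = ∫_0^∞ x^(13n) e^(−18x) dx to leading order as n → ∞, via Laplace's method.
I(n) ~ (sqrt(2π·13n) / 18) · (13n/(18e))^(13n)

Write the integrand as exp(13n ln x − 18x) and set f(x) = 13n ln x − 18x. Then f'(x) = 13n/x − 18 = 0 at x* = 13n/18, and f''(x*) = −13n/x*^2 = −18^2/(13n). Laplace's method (interior maximum) gives
  I(n) ~ e^(f(x*)) · sqrt(2π / |f''(x*)|)
        = exp(13n ln(13n/18) − 13n) · sqrt(2π · 13n / 18^2)
        = (13n/18)^(13n) e^(−13n) · sqrt(2π·13n) / 18
        = (sqrt(2π·13n) / 18) · (13n/(18e))^(13n).
This matches Γ(13n+1)/18^(13n+1) with Stirling applied to Γ.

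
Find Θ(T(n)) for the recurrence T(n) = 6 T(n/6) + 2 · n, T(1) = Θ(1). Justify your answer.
T(n) = Θ(n log n)

log_6 6 = 1, and f(n) = 2 · n = Θ(n^(log_6 6)). This is Case 2 of the master theorem: T(n) = Θ(f(n) · log n) = Θ(n log n).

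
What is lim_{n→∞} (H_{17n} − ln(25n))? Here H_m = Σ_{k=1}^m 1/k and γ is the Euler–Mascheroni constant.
lim = ln(17/25) + γ

By Euler-Maclaurin, H_m = ln m + γ + O(1/m). So
  H_{17n} − ln(25n) = ln(17n) + γ − ln(25n) + O(1/n)
                       = ln(17/25) + γ + O(1/n).
Hence the limit is ln(17/25) + γ.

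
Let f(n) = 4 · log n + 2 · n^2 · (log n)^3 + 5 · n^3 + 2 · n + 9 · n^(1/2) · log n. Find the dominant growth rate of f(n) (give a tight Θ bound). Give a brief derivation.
f(n) ∈ Θ(n^3)

Compare the terms by growth order. For large n, n^a · (log n)^b dominates n^a' · (log n)^b' iff a > a', or (a = a' and b > b'). Ranking the 5 terms shows the dominant one is 5 · n^3. Hence f(n) ∈ Θ(n^3).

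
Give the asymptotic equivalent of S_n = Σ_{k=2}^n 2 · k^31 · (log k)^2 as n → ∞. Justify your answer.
S_n ~ n^32 · (log n)^2 / 16

By integral comparison, S_n = ∫_1^n 2 · x^31 · (log x)^2 dx + O(n^31 · (log n)^2). For the integral, the leading term of ∫_1^n x^31 (log x)^2 dx is n^32/32 · (log n)^2 (by repeated integration by parts; each step lowers the log-exponent and produces a relatively O(1/log n) correction). Hence S_n ~ n^32 · (log n)^2 / 16.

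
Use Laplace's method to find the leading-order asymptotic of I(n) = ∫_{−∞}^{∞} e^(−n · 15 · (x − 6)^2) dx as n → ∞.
I(n) = sqrt(π/(15n))

Here φ(x) = 15 · (x − 6)^2 has its unique minimum at x* = 6 with φ(x*) = 0 and φ''(x*) = 30. Laplace's method gives
  I(n) ~ e^(−n φ(x*)) · sqrt(2π / (n · φ''(x*))) = sqrt(2π / (30n)) = sqrt(π/(15n)).
This is exact: substituting u = (x − 6)·sqrt(15n) gives I(n) = (1/sqrt(15n)) ∫_{−∞}^{∞} e^(−u^2) du = sqrt(π/(15n)).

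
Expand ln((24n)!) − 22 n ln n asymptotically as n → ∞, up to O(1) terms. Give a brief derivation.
ln((24n)!) − 22 n ln n = 2 n ln n + 24(ln 24 − 1) n + (1/2) ln(2π·24n) + O(1/n)

Stirling: ln((24n)!) = 24n ln(24n) − 24n + (1/2) ln(2π·24n) + O(1/n).
Expand 24n ln(24n) = 24n (ln n + ln 24) = 24n ln n + 24n ln 24.
Subtract 22n ln n: leading term is (24 − 22) n ln n = 2 n ln n. The next term is 24n ln 24 − 24n = 24(ln 24 − 1) n. Then the (1/2) ln(2π·24n) correction.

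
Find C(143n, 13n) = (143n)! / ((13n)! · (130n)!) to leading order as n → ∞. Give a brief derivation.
C(143n, 13n) ~ (285311670611/10000000000)^(13n) · sqrt(11/(20π·13n))

Write N = 13n. Apply Stirling to each factorial:
  (11N)! ~ sqrt(2π·11N) · (11N/e)^(11N),
  N! ~ sqrt(2π N) · (N/e)^N,
  (10N)! ~ sqrt(2π·10N) · (10N/e)^(10N).
The exponential factors combine to (11N)^(11N) / (N^N · (10N)^(10N)) = 11^(11N)/10^(10N) = (11^11/10^10)^N = (285311670611/10000000000)^N.
The square-root prefactors combine to sqrt(2π·11N) / (sqrt(2π N)·sqrt(2π·10N)) = sqrt(11 / (2π·10·N)) = sqrt(11/(20π·13n)).
Substituting N = 13n: C(143n, 13n) ~ (285311670611/10000000000)^(13n) · sqrt(11/(20π·13n)).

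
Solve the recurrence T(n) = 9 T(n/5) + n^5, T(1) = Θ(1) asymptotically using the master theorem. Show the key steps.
T(n) = Θ(n^5)

log_5 9 ≈ 1.365. f(n) = n^5 dominates n^(log_5 9) since 5 > 1.365, and the regularity condition a·f(n/b) = 9·(n/5)^5 = (9/3125)·n^5 ≤ c·f(n) holds with c = 9/3125 ≈ 0.00288 < 1. So this is Case 3: T(n) = Θ(f(n)) = Θ(n^5).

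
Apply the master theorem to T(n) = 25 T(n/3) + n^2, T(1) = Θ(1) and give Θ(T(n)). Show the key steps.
T(n) = Θ(n^(log_3 25))

Master theorem: compare f(n) = n^2 to n^(log_3 25) where log_3 25 ≈ 2.930. Since 2 < log_3 25, we have f(n) = O(n^(log_3 25 − ε)) for some ε > 0 — Case 1. Hence T(n) = Θ(n^(log_3 25)).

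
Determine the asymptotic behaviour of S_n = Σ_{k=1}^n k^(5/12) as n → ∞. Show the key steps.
S_n ~ (12/17) · n^(17/12)

Integral comparison: Σ_{k=1}^n k^(5/12) = ∫_0^n x^(5/12) dx + O(n^(5/12)). The integral is n^(1 + 5/12) / (1 + 5/12) = n^((5+12)/12) / ((5+12)/12) = (12/17) · n^(17/12).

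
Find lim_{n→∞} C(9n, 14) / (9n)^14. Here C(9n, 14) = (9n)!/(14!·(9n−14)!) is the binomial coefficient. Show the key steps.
lim = 1/14! = 1/87178291200

With N = 9n → ∞: C(N, 14) / N^14 = [N(N−1)…(N−13)] / (14! · N^14) = (1/14!) · 1 · (1 − 1/(9n)) · … · (1 − 13/(9n)). Each factor → 1 as N → ∞, so the limit is 1/14! = 1/87178291200.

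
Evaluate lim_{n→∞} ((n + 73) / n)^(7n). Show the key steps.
lim = e^511

Rewrite as (1 + 73/n)^(7n). By the standard limit (1 + x/n)^n → e^x, we have (1 + 73/n)^n → e^73, and raising to the 7th power gives e^511.
More precisely, ln[(1 + 73/n)^(7n)] = 7n · ln(1 + 73/n) = 7n · (73/n + O(1/n^2)) = 511 + O(1/n) → 511.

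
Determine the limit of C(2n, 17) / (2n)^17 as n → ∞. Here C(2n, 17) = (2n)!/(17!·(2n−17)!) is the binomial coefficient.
lim = 1/17! = 1/355687428096000

With N = 2n → ∞: C(N, 17) / N^17 = [N(N−1)…(N−16)] / (17! · N^17) = (1/17!) · 1 · (1 − 1/(2n)) · … · (1 − 16/(2n)). Each factor → 1 as N → ∞, so the limit is 1/17! = 1/355687428096000.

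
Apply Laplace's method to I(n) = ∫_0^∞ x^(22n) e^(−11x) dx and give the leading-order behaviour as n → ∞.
I(n) ~ (sqrt(2π·22n) / 11) · (22n/(11e))^(22n)

Write the integrand as exp(22n ln x − 11x) and set f(x) = 22n ln x − 11x. Then f'(x) = 22n/x − 11 = 0 at x* = 22n/11, and f''(x*) = −22n/x*^2 = −11^2/(22n). Laplace's method (interior maximum) gives
  I(n) ~ e^(f(x*)) · sqrt(2π / |f''(x*)|)
        = exp(22n ln(22n/11) − 22n) · sqrt(2π · 22n / 11^2)
        = (22n/11)^(22n) e^(−22n) · sqrt(2π·22n) / 11
        = (sqrt(2π·22n) / 11) · (22n/(11e))^(22n).
This matches Γ(22n+1)/11^(22n+1) with Stirling applied to Γ.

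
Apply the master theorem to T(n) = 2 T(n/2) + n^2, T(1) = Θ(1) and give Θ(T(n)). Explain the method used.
T(n) = Θ(n^2)

log_2 2 ≈ 1.000. f(n) = n^2 dominates n^(log_2 2) since 2 > 1.000, and the regularity condition a·f(n/b) = 2·(n/2)^2 = (2/4)·n^2 ≤ c·f(n) holds with c = 2/4 ≈ 0.5 < 1. So this is Case 3: T(n) = Θ(f(n)) = Θ(n^2).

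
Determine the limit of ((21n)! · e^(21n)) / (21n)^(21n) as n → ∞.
lim = ∞

Stirling: (21n)! ~ sqrt(2π·21n) · (21n/e)^(21n). Hence
  (21n)! · e^(21n) / (21n)^(21n) ~ sqrt(2π·21n) = sqrt(2π·21) · sqrt(n) → ∞.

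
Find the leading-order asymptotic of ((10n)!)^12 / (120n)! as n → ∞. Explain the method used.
((10n)!)^12/(120n)! ~ ((2π·10n)^(11/2) / sqrt(12)) · 12^(−12·10n)  →  0

Write N = 10n. Stirling: N! ~ sqrt(2π N)(N/e)^N and (12N)! ~ sqrt(2π·12N)·(12N/e)^(12N).
  (N!)^12/(12N)! ~ (2π N)^(12/2) (N/e)^(12N) / [sqrt(2π·12N) (12N/e)^(12N)]
     = (2π N)^(12/2) / sqrt(2π·12N) · (N/(12N))^(12N)
     = (2π N)^((12−1)/2) / sqrt(12) · 12^(−12N).
Since 12^12 > 1, the factor 12^(−12N) decays exponentially, so the ratio → 0. Substituting N = 10n gives the stated form.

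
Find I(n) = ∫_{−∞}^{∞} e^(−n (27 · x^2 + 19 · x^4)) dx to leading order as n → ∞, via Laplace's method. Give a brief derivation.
I(n) ~ sqrt(π/(27n))

φ(x) = 27 · x^2 + 19 · x^4 has its unique global minimum at x* = 0 (since φ'(x) = 54x + 76x^3 = 0 only at x = 0 for real x with both coefficients positive, and φ → ∞ as |x| → ∞). At x* = 0, φ(0) = 0 and φ''(0) = 54. Laplace's method then gives
  I(n) ~ sqrt(2π / (n · φ''(0))) · e^(−n φ(0)) = sqrt(2π / (54n)) = sqrt(π/(27n)).
The 19 · x^4 term contributes only at subleading order (an O(1/n) relative correction).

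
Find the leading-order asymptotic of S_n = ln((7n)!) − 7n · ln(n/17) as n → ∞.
S_n ~ 7n · (ln 119 − 1) + O(ln n)

Stirling: ln((7n)!) = 7n ln(7n) − 7n + O(ln n).
  S_n = 7n ln(7n) − 7n − 7n ln(n/17) + O(ln n)
      = 7n ln(7n) − 7n ln n + 7n ln 17 − 7n + O(ln n)
      = 7n ln 7 + 7n ln 17 − 7n + O(ln n)
      = 7n (ln 119 − 1) + O(ln n).
Numerically ln(119) − 1 ≈ 3.7791.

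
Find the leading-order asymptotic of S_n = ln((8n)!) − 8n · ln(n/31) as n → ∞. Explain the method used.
S_n ~ 8n · (ln 248 − 1) + O(ln n)

Stirling: ln((8n)!) = 8n ln(8n) − 8n + O(ln n).
  S_n = 8n ln(8n) − 8n − 8n ln(n/31) + O(ln n)
      = 8n ln(8n) − 8n ln n + 8n ln 31 − 8n + O(ln n)
      = 8n ln 8 + 8n ln 31 − 8n + O(ln n)
      = 8n (ln 248 − 1) + O(ln n).
Numerically ln(248) − 1 ≈ 4.5134.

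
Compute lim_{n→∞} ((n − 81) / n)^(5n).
lim = e^(−405)

Rewrite as (1 − 81/n)^(5n). By the standard limit (1 + x/n)^n → e^x, we have (1 − 81/n)^n → e^(−81), and raising to the 5th power gives e^(−405).
More precisely, ln[(1 − 81/n)^(5n)] = 5n · ln(1 − 81/n) = 5n · (-81/n + O(1/n^2)) = -405 + O(1/n) → -405.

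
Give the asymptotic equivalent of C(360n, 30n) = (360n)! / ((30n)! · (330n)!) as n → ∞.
C(360n, 30n) ~ (8916100448256/285311670611)^(30n) · sqrt(6/(11π·30n))

Write N = 30n. Apply Stirling to each factorial:
  (12N)! ~ sqrt(2π·12N) · (12N/e)^(12N),
  N! ~ sqrt(2π N) · (N/e)^N,
  (11N)! ~ sqrt(2π·11N) · (11N/e)^(11N).
The exponential factors combine to (12N)^(12N) / (N^N · (11N)^(11N)) = 12^(12N)/11^(11N) = (12^12/11^11)^N = (8916100448256/285311670611)^N.
The square-root prefactors combine to sqrt(2π·12N) / (sqrt(2π N)·sqrt(2π·11N)) = sqrt(12 / (2π·11·N)) = sqrt(6/(11π·30n)).
Substituting N = 30n: C(360n, 30n) ~ (8916100448256/285311670611)^(30n) · sqrt(6/(11π·30n)).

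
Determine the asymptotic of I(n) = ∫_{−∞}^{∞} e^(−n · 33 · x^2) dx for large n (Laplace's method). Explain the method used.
I(n) = sqrt(π/(33n))

Here φ(x) = 33 · x^2 has its unique minimum at x* = 0 with φ(x*) = 0 and φ''(x*) = 66. Laplace's method gives
  I(n) ~ e^(−n φ(x*)) · sqrt(2π / (n · φ''(x*))) = sqrt(2π / (66n)) = sqrt(π/(33n)).
This is exact: substituting u = (x − 0)·sqrt(33n) gives I(n) = (1/sqrt(33n)) ∫_{−∞}^{∞} e^(−u^2) du = sqrt(π/(33n)).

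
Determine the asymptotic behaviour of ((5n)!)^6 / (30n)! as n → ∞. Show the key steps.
((5n)!)^6/(30n)! ~ ((2π·5n)^(5/2) / sqrt(6)) · 6^(−6·5n)  →  0

Write N = 5n. Stirling: N! ~ sqrt(2π N)(N/e)^N and (6N)! ~ sqrt(2π·6N)·(6N/e)^(6N).
  (N!)^6/(6N)! ~ (2π N)^(6/2) (N/e)^(6N) / [sqrt(2π·6N) (6N/e)^(6N)]
     = (2π N)^(6/2) / sqrt(2π·6N) · (N/(6N))^(6N)
     = (2π N)^((6−1)/2) / sqrt(6) · 6^(−6N).
Since 6^6 > 1, the factor 6^(−6N) decays exponentially, so the ratio → 0. Substituting N = 5n gives the stated form.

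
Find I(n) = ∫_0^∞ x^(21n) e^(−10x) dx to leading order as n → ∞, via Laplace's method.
I(n) ~ (sqrt(2π·21n) / 10) · (21n/(10e))^(21n)

Write the integrand as exp(21n ln x − 10x) and set f(x) = 21n ln x − 10x. Then f'(x) = 21n/x − 10 = 0 at x* = 21n/10, and f''(x*) = −21n/x*^2 = −10^2/(21n). Laplace's method (interior maximum) gives
  I(n) ~ e^(f(x*)) · sqrt(2π / |f''(x*)|)
        = exp(21n ln(21n/10) − 21n) · sqrt(2π · 21n / 10^2)
        = (21n/10)^(21n) e^(−21n) · sqrt(2π·21n) / 10
        = (sqrt(2π·21n) / 10) · (21n/(10e))^(21n).
This matches Γ(21n+1)/10^(21n+1) with Stirling applied to Γ.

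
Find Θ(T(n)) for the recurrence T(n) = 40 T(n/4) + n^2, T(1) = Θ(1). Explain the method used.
T(n) = Θ(n^(log_4 40))

Master theorem: compare f(n) = n^2 to n^(log_4 40) where log_4 40 ≈ 2.661. Since 2 < log_4 40, we have f(n) = O(n^(log_4 40 − ε)) for some ε > 0 — Case 1. Hence T(n) = Θ(n^(log_4 40)).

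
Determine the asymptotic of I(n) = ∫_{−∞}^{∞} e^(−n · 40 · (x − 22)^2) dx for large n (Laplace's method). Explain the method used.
I(n) = sqrt(π/(40n))

Here φ(x) = 40 · (x − 22)^2 has its unique minimum at x* = 22 with φ(x*) = 0 and φ''(x*) = 80. Laplace's method gives
  I(n) ~ e^(−n φ(x*)) · sqrt(2π / (n · φ''(x*))) = sqrt(2π / (80n)) = sqrt(π/(40n)).
This is exact: substituting u = (x − 22)·sqrt(40n) gives I(n) = (1/sqrt(40n)) ∫_{−∞}^{∞} e^(−u^2) du = sqrt(π/(40n)).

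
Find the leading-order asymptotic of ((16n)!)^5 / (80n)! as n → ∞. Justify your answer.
((16n)!)^5/(80n)! ~ ((2π·16n)^(4/2) / sqrt(5)) · 5^(−5·16n)  →  0

Write N = 16n. Stirling: N! ~ sqrt(2π N)(N/e)^N and (5N)! ~ sqrt(2π·5N)·(5N/e)^(5N).
  (N!)^5/(5N)! ~ (2π N)^(5/2) (N/e)^(5N) / [sqrt(2π·5N) (5N/e)^(5N)]
     = (2π N)^(5/2) / sqrt(2π·5N) · (N/(5N))^(5N)
     = (2π N)^((5−1)/2) / sqrt(5) · 5^(−5N).
Since 5^5 > 1, the factor 5^(−5N) decays exponentially, so the ratio → 0. Substituting N = 16n gives the stated form.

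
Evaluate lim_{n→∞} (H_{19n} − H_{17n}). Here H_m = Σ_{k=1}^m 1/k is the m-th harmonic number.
lim = ln(19/17)

Euler-Maclaurin gives H_m = ln m + γ + 1/(2m) + O(1/m^2). The γ and O(1/m) terms cancel in the difference:
  H_{19n} − H_{17n} = ln(19n) − ln(17n) + O(1/n) = ln(19/17) + O(1/n).
Hence the limit is ln(19/17).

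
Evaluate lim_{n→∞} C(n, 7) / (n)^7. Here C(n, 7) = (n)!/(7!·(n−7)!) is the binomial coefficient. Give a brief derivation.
lim = 1/7! = 1/5040

With N = n → ∞: C(N, 7) / N^7 = [N(N−1)…(N−6)] / (7! · N^7) = (1/7!) · 1 · (1 − 1/n) · … · (1 − 6/n). Each factor → 1 as N → ∞, so the limit is 1/7! = 1/5040.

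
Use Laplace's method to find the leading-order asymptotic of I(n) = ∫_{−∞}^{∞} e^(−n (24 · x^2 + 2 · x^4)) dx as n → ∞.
I(n) ~ sqrt(π/(24n))

φ(x) = 24 · x^2 + 2 · x^4 has its unique global minimum at x* = 0 (since φ'(x) = 48x + 8x^3 = 0 only at x = 0 for real x with both coefficients positive, and φ → ∞ as |x| → ∞). At x* = 0, φ(0) = 0 and φ''(0) = 48. Laplace's method then gives
  I(n) ~ sqrt(2π / (n · φ''(0))) · e^(−n φ(0)) = sqrt(2π / (48n)) = sqrt(π/(24n)).
The 2 · x^4 term contributes only at subleading order (an O(1/n) relative correction).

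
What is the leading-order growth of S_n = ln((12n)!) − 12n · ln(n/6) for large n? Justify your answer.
S_n ~ 12n · (ln 72 − 1) + O(ln n)

Stirling: ln((12n)!) = 12n ln(12n) − 12n + O(ln n).
  S_n = 12n ln(12n) − 12n − 12n ln(n/6) + O(ln n)
      = 12n ln(12n) − 12n ln n + 12n ln 6 − 12n + O(ln n)
      = 12n ln 12 + 12n ln 6 − 12n + O(ln n)
      = 12n (ln 72 − 1) + O(ln n).
Numerically ln(72) − 1 ≈ 3.2767.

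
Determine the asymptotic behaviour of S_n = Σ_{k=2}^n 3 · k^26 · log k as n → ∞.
S_n ~ n^27 log n / 9 − n^27 / 243

By integral comparison, S_n = ∫_1^n 3 · x^26 · log x dx + O(n^26 · log n). For the integral, ∫ x^26 log x dx = n^27 log n / 27 − n^27/729 (integration by parts). Hence S_n ~ n^27 log n / 9 − n^27 / 243.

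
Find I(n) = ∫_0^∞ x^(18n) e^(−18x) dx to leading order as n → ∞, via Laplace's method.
I(n) ~ (sqrt(2π·18n) / 18) · (18n/(18e))^(18n)

Write the integrand as exp(18n ln x − 18x) and set f(x) = 18n ln x − 18x. Then f'(x) = 18n/x − 18 = 0 at x* = 18n/18, and f''(x*) = −18n/x*^2 = −18^2/(18n). Laplace's method (interior maximum) gives
  I(n) ~ e^(f(x*)) · sqrt(2π / |f''(x*)|)
        = exp(18n ln(18n/18) − 18n) · sqrt(2π · 18n / 18^2)
        = (18n/18)^(18n) e^(−18n) · sqrt(2π·18n) / 18
        = (sqrt(2π·18n) / 18) · (18n/(18e))^(18n).
This matches Γ(18n+1)/18^(18n+1) with Stirling applied to Γ.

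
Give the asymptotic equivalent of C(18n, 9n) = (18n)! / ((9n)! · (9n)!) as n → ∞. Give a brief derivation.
C(18n, 9n) ~ (4)^(9n) · sqrt(1/(π·9n))

Write N = 9n. Apply Stirling to each factorial:
  (2N)! ~ sqrt(2π·2N) · (2N/e)^(2N),
  N! ~ sqrt(2π N) · (N/e)^N,
  (1N)! ~ sqrt(2π·1N) · (1N/e)^(1N).
The exponential factors combine to (2N)^(2N) / (N^N · (1N)^(1N)) = 2^(2N)/1^(1N) = (2^2/1^1)^N = (4)^N.
The square-root prefactors combine to sqrt(2π·2N) / (sqrt(2π N)·sqrt(2π·1N)) = sqrt(2 / (2π·1·N)) = sqrt(1/(π·9n)).
Substituting N = 9n: C(18n, 9n) ~ (4)^(9n) · sqrt(1/(π·9n)).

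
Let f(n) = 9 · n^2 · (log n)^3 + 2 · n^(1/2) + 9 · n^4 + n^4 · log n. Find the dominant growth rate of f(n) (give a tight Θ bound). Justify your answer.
f(n) ∈ Θ(n^4 · log n)

Compare the terms by growth order. For large n, n^a · (log n)^b dominates n^a' · (log n)^b' iff a > a', or (a = a' and b > b'). Ranking the 4 terms shows the dominant one is n^4 · log n. Hence f(n) ∈ Θ(n^4 · log n).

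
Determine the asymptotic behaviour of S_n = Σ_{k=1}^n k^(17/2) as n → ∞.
S_n ~ (2/19) · n^(19/2)

Integral comparison: Σ_{k=1}^n k^(17/2) = ∫_0^n x^(17/2) dx + O(n^(17/2)). The integral is n^(1 + 17/2) / (1 + 17/2) = n^((17+2)/2) / ((17+2)/2) = (2/19) · n^(19/2).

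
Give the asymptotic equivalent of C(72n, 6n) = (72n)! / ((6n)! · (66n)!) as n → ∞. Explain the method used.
C(72n, 6n) ~ (8916100448256/285311670611)^(6n) · sqrt(6/(11π·6n))

Write N = 6n. Apply Stirling to each factorial:
  (12N)! ~ sqrt(2π·12N) · (12N/e)^(12N),
  N! ~ sqrt(2π N) · (N/e)^N,
  (11N)! ~ sqrt(2π·11N) · (11N/e)^(11N).
The exponential factors combine to (12N)^(12N) / (N^N · (11N)^(11N)) = 12^(12N)/11^(11N) = (12^12/11^11)^N = (8916100448256/285311670611)^N.
The square-root prefactors combine to sqrt(2π·12N) / (sqrt(2π N)·sqrt(2π·11N)) = sqrt(12 / (2π·11·N)) = sqrt(6/(11π·6n)).
Substituting N = 6n: C(72n, 6n) ~ (8916100448256/285311670611)^(6n) · sqrt(6/(11π·6n)).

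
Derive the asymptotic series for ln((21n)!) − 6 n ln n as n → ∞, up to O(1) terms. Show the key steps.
ln((21n)!) − 6 n ln n = 15 n ln n + 21(ln 21 − 1) n + (1/2) ln(2π·21n) + O(1/n)

Stirling: ln((21n)!) = 21n ln(21n) − 21n + (1/2) ln(2π·21n) + O(1/n).
Expand 21n ln(21n) = 21n (ln n + ln 21) = 21n ln n + 21n ln 21.
Subtract 6n ln n: leading term is (21 − 6) n ln n = 15 n ln n. The next term is 21n ln 21 − 21n = 21(ln 21 − 1) n. Then the (1/2) ln(2π·21n) correction.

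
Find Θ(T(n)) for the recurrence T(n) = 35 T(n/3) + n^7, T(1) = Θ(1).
T(n) = Θ(n^7)

log_3 35 ≈ 3.236. f(n) = n^7 dominates n^(log_3 35) since 7 > 3.236, and the regularity condition a·f(n/b) = 35·(n/3)^7 = (35/2187)·n^7 ≤ c·f(n) holds with c = 35/2187 ≈ 0.016 < 1. So this is Case 3: T(n) = Θ(f(n)) = Θ(n^7).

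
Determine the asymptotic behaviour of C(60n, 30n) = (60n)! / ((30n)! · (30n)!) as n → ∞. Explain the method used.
C(60n, 30n) ~ (4)^(30n) · sqrt(1/(π·30n))

Write N = 30n. Apply Stirling to each factorial:
  (2N)! ~ sqrt(2π·2N) · (2N/e)^(2N),
  N! ~ sqrt(2π N) · (N/e)^N,
  (1N)! ~ sqrt(2π·1N) · (1N/e)^(1N).
The exponential factors combine to (2N)^(2N) / (N^N · (1N)^(1N)) = 2^(2N)/1^(1N) = (2^2/1^1)^N = (4)^N.
The square-root prefactors combine to sqrt(2π·2N) / (sqrt(2π N)·sqrt(2π·1N)) = sqrt(2 / (2π·1·N)) = sqrt(1/(π·30n)).
Substituting N = 30n: C(60n, 30n) ~ (4)^(30n) · sqrt(1/(π·30n)).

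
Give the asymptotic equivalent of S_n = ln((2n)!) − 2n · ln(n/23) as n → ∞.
S_n ~ 2n · (ln 46 − 1) + O(ln n)

Stirling: ln((2n)!) = 2n ln(2n) − 2n + O(ln n).
  S_n = 2n ln(2n) − 2n − 2n ln(n/23) + O(ln n)
      = 2n ln(2n) − 2n ln n + 2n ln 23 − 2n + O(ln n)
      = 2n ln 2 + 2n ln 23 − 2n + O(ln n)
      = 2n (ln 46 − 1) + O(ln n).
Numerically ln(46) − 1 ≈ 2.8286.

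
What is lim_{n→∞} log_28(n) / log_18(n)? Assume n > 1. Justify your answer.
lim = ln(18) / ln(28) = log_28(18)

Change of base: log_28(n) = ln n / ln 28 and log_18(n) = ln n / ln 18. The ratio is (ln n / ln 28) · (ln 18 / ln n) = ln 18 / ln 28, a constant independent of n. So the limit is ln 18 / ln 28 = log_28(18).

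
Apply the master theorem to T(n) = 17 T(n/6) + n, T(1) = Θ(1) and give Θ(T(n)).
T(n) = Θ(n^(log_6 17))

Master theorem: compare f(n) = n to n^(log_6 17) where log_6 17 ≈ 1.581. Since 1 < log_6 17, we have f(n) = O(n^(log_6 17 − ε)) for some ε > 0 — Case 1. Hence T(n) = Θ(n^(log_6 17)).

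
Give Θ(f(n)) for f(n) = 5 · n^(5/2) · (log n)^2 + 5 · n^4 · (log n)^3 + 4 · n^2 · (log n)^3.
f(n) ∈ Θ(n^4 · (log n)^3)

Compare the terms by growth order. For large n, n^a · (log n)^b dominates n^a' · (log n)^b' iff a > a', or (a = a' and b > b'). Ranking the 3 terms shows the dominant one is 5 · n^4 · (log n)^3. Hence f(n) ∈ Θ(n^4 · (log n)^3).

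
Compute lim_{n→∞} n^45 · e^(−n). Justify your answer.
lim = 0

Exponentials with base > 1 dominate every fixed polynomial: for any fixed c, n^c / e^n → 0 as n → ∞ (e.g. by the ratio test, or since e^n grows faster than any power of n). Hence n^45 · e^(−n) = n^45 / e^n → 0.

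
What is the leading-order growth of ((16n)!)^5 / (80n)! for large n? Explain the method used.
((16n)!)^5/(80n)! ~ ((2π·16n)^(4/2) / sqrt(5)) · 5^(−5·16n)  →  0

Write N = 16n. Stirling: N! ~ sqrt(2π N)(N/e)^N and (5N)! ~ sqrt(2π·5N)·(5N/e)^(5N).
  (N!)^5/(5N)! ~ (2π N)^(5/2) (N/e)^(5N) / [sqrt(2π·5N) (5N/e)^(5N)]
     = (2π N)^(5/2) / sqrt(2π·5N) · (N/(5N))^(5N)
     = (2π N)^((5−1)/2) / sqrt(5) · 5^(−5N).
Since 5^5 > 1, the factor 5^(−5N) decays exponentially, so the ratio → 0. Substituting N = 16n gives the stated form.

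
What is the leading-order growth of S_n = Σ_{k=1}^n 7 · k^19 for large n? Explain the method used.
S_n ~ 7 · n^20 / 20

By integral comparison (Euler-Maclaurin), Σ_{k=1}^n 7 · k^19 = 7 · ∫_0^n x^19 dx + O(n^19) = 7 · n^20/20 + O(n^19). (Equivalently, Faulhaber's formula gives the same leading term.)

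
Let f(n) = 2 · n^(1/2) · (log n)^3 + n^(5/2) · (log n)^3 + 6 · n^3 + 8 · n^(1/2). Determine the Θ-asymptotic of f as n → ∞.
f(n) ∈ Θ(n^3)

Compare the terms by growth order. For large n, n^a · (log n)^b dominates n^a' · (log n)^b' iff a > a', or (a = a' and b > b'). Ranking the 4 terms shows the dominant one is 6 · n^3. Hence f(n) ∈ Θ(n^3).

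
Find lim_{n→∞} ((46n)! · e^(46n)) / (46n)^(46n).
lim = ∞

Stirling: (46n)! ~ sqrt(2π·46n) · (46n/e)^(46n). Hence
  (46n)! · e^(46n) / (46n)^(46n) ~ sqrt(2π·46n) = sqrt(2π·46) · sqrt(n) → ∞.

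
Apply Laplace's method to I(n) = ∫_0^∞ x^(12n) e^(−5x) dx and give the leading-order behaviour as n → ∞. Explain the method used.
I(n) ~ (sqrt(2π·12n) / 5) · (12n/(5e))^(12n)

Write the integrand as exp(12n ln x − 5x) and set f(x) = 12n ln x − 5x. Then f'(x) = 12n/x − 5 = 0 at x* = 12n/5, and f''(x*) = −12n/x*^2 = −5^2/(12n). Laplace's method (interior maximum) gives
  I(n) ~ e^(f(x*)) · sqrt(2π / |f''(x*)|)
        = exp(12n ln(12n/5) − 12n) · sqrt(2π · 12n / 5^2)
        = (12n/5)^(12n) e^(−12n) · sqrt(2π·12n) / 5
        = (sqrt(2π·12n) / 5) · (12n/(5e))^(12n).
This matches Γ(12n+1)/5^(12n+1) with Stirling applied to Γ.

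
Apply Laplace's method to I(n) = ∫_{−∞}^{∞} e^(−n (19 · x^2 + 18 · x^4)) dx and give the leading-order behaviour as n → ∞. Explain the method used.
I(n) ~ sqrt(π/(19n))

φ(x) = 19 · x^2 + 18 · x^4 has its unique global minimum at x* = 0 (since φ'(x) = 38x + 72x^3 = 0 only at x = 0 for real x with both coefficients positive, and φ → ∞ as |x| → ∞). At x* = 0, φ(0) = 0 and φ''(0) = 38. Laplace's method then gives
  I(n) ~ sqrt(2π / (n · φ''(0))) · e^(−n φ(0)) = sqrt(2π / (38n)) = sqrt(π/(19n)).
The 18 · x^4 term contributes only at subleading order (an O(1/n) relative correction).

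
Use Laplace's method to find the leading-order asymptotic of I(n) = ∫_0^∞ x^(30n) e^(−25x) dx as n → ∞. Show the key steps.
I(n) ~ (sqrt(2π·30n) / 25) · (30n/(25e))^(30n)

Write the integrand as exp(30n ln x − 25x) and set f(x) = 30n ln x − 25x. Then f'(x) = 30n/x − 25 = 0 at x* = 30n/25, and f''(x*) = −30n/x*^2 = −25^2/(30n). Laplace's method (interior maximum) gives
  I(n) ~ e^(f(x*)) · sqrt(2π / |f''(x*)|)
        = exp(30n ln(30n/25) − 30n) · sqrt(2π · 30n / 25^2)
        = (30n/25)^(30n) e^(−30n) · sqrt(2π·30n) / 25
        = (sqrt(2π·30n) / 25) · (30n/(25e))^(30n).
This matches Γ(30n+1)/25^(30n+1) with Stirling applied to Γ.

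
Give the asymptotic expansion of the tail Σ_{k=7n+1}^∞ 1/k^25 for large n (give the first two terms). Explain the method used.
Σ_{k>7n} 1/k^25 = 1/(24 · (7n)^24) − 1/(2 · (7n)^25) + O(1/(7n)^26)

Compare to the integral: ∫_{7n}^∞ x^(−25) dx = [−x^(−24)/24]_{7n}^∞ = 1/((25−1)·(7n)^24). The Euler-Maclaurin correction adds −f(7n)/2 = −1/(2·(7n)^25). Euler-Maclaurin then gives
  Σ_{k>7n} 1/k^25 = ∫_{7n}^∞ dx/x^25 − 1/(2·(7n)^25) + O(1/(7n)^26).
(Equivalently this is ζ(25) − Σ_{k≤7n} 1/k^25.)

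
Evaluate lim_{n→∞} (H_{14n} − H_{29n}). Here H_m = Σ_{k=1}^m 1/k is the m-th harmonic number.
lim = ln(14/29)

Euler-Maclaurin gives H_m = ln m + γ + 1/(2m) + O(1/m^2). The γ and O(1/m) terms cancel in the difference:
  H_{14n} − H_{29n} = ln(14n) − ln(29n) + O(1/n) = ln(14/29) + O(1/n).
Hence the limit is ln(14/29).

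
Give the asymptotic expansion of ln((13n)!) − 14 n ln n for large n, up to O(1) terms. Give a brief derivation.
ln((13n)!) − 14 n ln n = −n ln n + 13(ln 13 − 1) n + (1/2) ln(2π·13n) + O(1/n)

Stirling: ln((13n)!) = 13n ln(13n) − 13n + (1/2) ln(2π·13n) + O(1/n).
Expand 13n ln(13n) = 13n (ln n + ln 13) = 13n ln n + 13n ln 13.
Subtract 14n ln n: leading term is (13 − 14) n ln n = −n ln n. The next term is 13n ln 13 − 13n = 13(ln 13 − 1) n. Then the (1/2) ln(2π·13n) correction.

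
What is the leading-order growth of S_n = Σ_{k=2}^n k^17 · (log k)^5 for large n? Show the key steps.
S_n ~ n^18 · (log n)^5 / 18

By integral comparison, S_n = ∫_1^n x^17 · (log x)^5 dx + O(n^17 · (log n)^5). For the integral, the leading term of ∫_1^n x^17 (log x)^5 dx is n^18/18 · (log n)^5 (by repeated integration by parts; each step lowers the log-exponent and produces a relatively O(1/log n) correction). Hence S_n ~ n^18 · (log n)^5 / 18.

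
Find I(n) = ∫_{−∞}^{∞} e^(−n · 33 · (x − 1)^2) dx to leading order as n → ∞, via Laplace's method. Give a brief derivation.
I(n) = sqrt(π/(33n))

Here φ(x) = 33 · (x − 1)^2 has its unique minimum at x* = 1 with φ(x*) = 0 and φ''(x*) = 66. Laplace's method gives
  I(n) ~ e^(−n φ(x*)) · sqrt(2π / (n · φ''(x*))) = sqrt(2π / (66n)) = sqrt(π/(33n)).
This is exact: substituting u = (x − 1)·sqrt(33n) gives I(n) = (1/sqrt(33n)) ∫_{−∞}^{∞} e^(−u^2) du = sqrt(π/(33n)).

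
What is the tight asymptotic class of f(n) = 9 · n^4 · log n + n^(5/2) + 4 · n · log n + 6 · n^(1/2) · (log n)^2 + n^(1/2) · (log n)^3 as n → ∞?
f(n) ∈ Θ(n^4 · log n)

Compare the terms by growth order. For large n, n^a · (log n)^b dominates n^a' · (log n)^b' iff a > a', or (a = a' and b > b'). Ranking the 5 terms shows the dominant one is 9 · n^4 · log n. Hence f(n) ∈ Θ(n^4 · log n).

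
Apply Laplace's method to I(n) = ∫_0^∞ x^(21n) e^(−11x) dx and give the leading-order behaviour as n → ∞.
I(n) ~ (sqrt(2π·21n) / 11) · (21n/(11e))^(21n)

Write the integrand as exp(21n ln x − 11x) and set f(x) = 21n ln x − 11x. Then f'(x) = 21n/x − 11 = 0 at x* = 21n/11, and f''(x*) = −21n/x*^2 = −11^2/(21n). Laplace's method (interior maximum) gives
  I(n) ~ e^(f(x*)) · sqrt(2π / |f''(x*)|)
        = exp(21n ln(21n/11) − 21n) · sqrt(2π · 21n / 11^2)
        = (21n/11)^(21n) e^(−21n) · sqrt(2π·21n) / 11
        = (sqrt(2π·21n) / 11) · (21n/(11e))^(21n).
This matches Γ(21n+1)/11^(21n+1) with Stirling applied to Γ.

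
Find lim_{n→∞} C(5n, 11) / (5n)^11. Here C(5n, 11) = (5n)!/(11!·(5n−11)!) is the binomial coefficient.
lim = 1/11! = 1/39916800

With N = 5n → ∞: C(N, 11) / N^11 = [N(N−1)…(N−10)] / (11! · N^11) = (1/11!) · 1 · (1 − 1/(5n)) · … · (1 − 10/(5n)). Each factor → 1 as N → ∞, so the limit is 1/11! = 1/39916800.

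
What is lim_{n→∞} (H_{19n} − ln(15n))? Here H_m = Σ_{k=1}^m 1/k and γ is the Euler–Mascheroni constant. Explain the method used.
lim = ln(19/15) + γ

By Euler-Maclaurin, H_m = ln m + γ + O(1/m). So
  H_{19n} − ln(15n) = ln(19n) + γ − ln(15n) + O(1/n)
                       = ln(19/15) + γ + O(1/n).
Hence the limit is ln(19/15) + γ.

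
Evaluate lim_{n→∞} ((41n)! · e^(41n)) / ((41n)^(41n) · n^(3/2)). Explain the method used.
lim = 0

Stirling: (41n)! ~ sqrt(2π·41n) · (41n/e)^(41n). Hence
  (41n)! · e^(41n) / (41n)^(41n) ~ sqrt(2π·41n).
Dividing by n^(3/2): sqrt(2π·41n) / n^(3/2) = sqrt(2π·41) · n^((1−3)/2), so the expression behaves like sqrt(2π·41) · n^((1−3)/2) → 0.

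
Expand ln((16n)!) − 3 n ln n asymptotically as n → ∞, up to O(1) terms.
ln((16n)!) − 3 n ln n = 13 n ln n + 16(ln 16 − 1) n + (1/2) ln(2π·16n) + O(1/n)

Stirling: ln((16n)!) = 16n ln(16n) − 16n + (1/2) ln(2π·16n) + O(1/n).
Expand 16n ln(16n) = 16n (ln n + ln 16) = 16n ln n + 16n ln 16.
Subtract 3n ln n: leading term is (16 − 3) n ln n = 13 n ln n. The next term is 16n ln 16 − 16n = 16(ln 16 − 1) n. Then the (1/2) ln(2π·16n) correction.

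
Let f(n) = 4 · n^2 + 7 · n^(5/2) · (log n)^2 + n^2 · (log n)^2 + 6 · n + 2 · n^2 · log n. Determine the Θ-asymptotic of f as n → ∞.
f(n) ∈ Θ(n^(5/2) · (log n)^2)

Compare the terms by growth order. For large n, n^a · (log n)^b dominates n^a' · (log n)^b' iff a > a', or (a = a' and b > b'). Ranking the 5 terms shows the dominant one is 7 · n^(5/2) · (log n)^2. Hence f(n) ∈ Θ(n^(5/2) · (log n)^2).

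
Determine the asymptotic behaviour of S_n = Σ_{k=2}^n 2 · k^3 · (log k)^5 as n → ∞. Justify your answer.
S_n ~ n^4 · (log n)^5 / 2

By integral comparison, S_n = ∫_1^n 2 · x^3 · (log x)^5 dx + O(n^3 · (log n)^5). For the integral, the leading term of ∫_1^n x^3 (log x)^5 dx is n^4/4 · (log n)^5 (by repeated integration by parts; each step lowers the log-exponent and produces a relatively O(1/log n) correction). Hence S_n ~ n^4 · (log n)^5 / 2.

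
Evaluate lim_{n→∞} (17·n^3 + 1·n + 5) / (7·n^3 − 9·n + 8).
lim = 17/7

For large n the leading n^3 terms dominate both numerator and denominator. Dividing top and bottom by n^3, every other term tends to 0, leaving 17/7.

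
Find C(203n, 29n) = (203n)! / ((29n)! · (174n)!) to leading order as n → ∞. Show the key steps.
C(203n, 29n) ~ (823543/46656)^(29n) · sqrt(7/(12π·29n))

Write N = 29n. Apply Stirling to each factorial:
  (7N)! ~ sqrt(2π·7N) · (7N/e)^(7N),
  N! ~ sqrt(2π N) · (N/e)^N,
  (6N)! ~ sqrt(2π·6N) · (6N/e)^(6N).
The exponential factors combine to (7N)^(7N) / (N^N · (6N)^(6N)) = 7^(7N)/6^(6N) = (7^7/6^6)^N = (823543/46656)^N.
The square-root prefactors combine to sqrt(2π·7N) / (sqrt(2π N)·sqrt(2π·6N)) = sqrt(7 / (2π·6·N)) = sqrt(7/(12π·29n)).
Substituting N = 29n: C(203n, 29n) ~ (823543/46656)^(29n) · sqrt(7/(12π·29n)).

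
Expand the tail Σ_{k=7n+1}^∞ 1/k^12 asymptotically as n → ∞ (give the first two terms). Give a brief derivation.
Σ_{k>7n} 1/k^12 = 1/(11 · (7n)^11) − 1/(2 · (7n)^12) + O(1/(7n)^13)

Compare to the integral: ∫_{7n}^∞ x^(−12) dx = [−x^(−11)/11]_{7n}^∞ = 1/((12−1)·(7n)^11). The Euler-Maclaurin correction adds −f(7n)/2 = −1/(2·(7n)^12). Euler-Maclaurin then gives
  Σ_{k>7n} 1/k^12 = ∫_{7n}^∞ dx/x^12 − 1/(2·(7n)^12) + O(1/(7n)^13).
(Equivalently this is ζ(12) − Σ_{k≤7n} 1/k^12.)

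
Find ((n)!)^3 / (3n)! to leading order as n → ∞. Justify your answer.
((n)!)^3/(3n)! ~ ((2π·n)^(2/2) / sqrt(3)) · 3^(−3·n)  →  0

Write N = n. Stirling: N! ~ sqrt(2π N)(N/e)^N and (3N)! ~ sqrt(2π·3N)·(3N/e)^(3N).
  (N!)^3/(3N)! ~ (2π N)^(3/2) (N/e)^(3N) / [sqrt(2π·3N) (3N/e)^(3N)]
     = (2π N)^(3/2) / sqrt(2π·3N) · (N/(3N))^(3N)
     = (2π N)^((3−1)/2) / sqrt(3) · 3^(−3N).
Since 3^3 > 1, the factor 3^(−3N) decays exponentially, so the ratio → 0. Substituting N = n gives the stated form.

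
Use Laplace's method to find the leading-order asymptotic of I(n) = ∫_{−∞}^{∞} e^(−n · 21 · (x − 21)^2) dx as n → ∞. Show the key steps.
I(n) = sqrt(π/(21n))

Here φ(x) = 21 · (x − 21)^2 has its unique minimum at x* = 21 with φ(x*) = 0 and φ''(x*) = 42. Laplace's method gives
  I(n) ~ e^(−n φ(x*)) · sqrt(2π / (n · φ''(x*))) = sqrt(2π / (42n)) = sqrt(π/(21n)).
This is exact: substituting u = (x − 21)·sqrt(21n) gives I(n) = (1/sqrt(21n)) ∫_{−∞}^{∞} e^(−u^2) du = sqrt(π/(21n)).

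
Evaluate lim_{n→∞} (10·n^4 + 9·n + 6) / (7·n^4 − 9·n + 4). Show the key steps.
lim = 10/7

For large n the leading n^4 terms dominate both numerator and denominator. Dividing top and bottom by n^4, every other term tends to 0, leaving 10/7.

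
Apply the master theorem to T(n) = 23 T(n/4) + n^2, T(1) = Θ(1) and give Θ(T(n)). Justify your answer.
T(n) = Θ(n^(log_4 23))

Master theorem: compare f(n) = n^2 to n^(log_4 23) where log_4 23 ≈ 2.262. Since 2 < log_4 23, we have f(n) = O(n^(log_4 23 − ε)) for some ε > 0 — Case 1. Hence T(n) = Θ(n^(log_4 23)).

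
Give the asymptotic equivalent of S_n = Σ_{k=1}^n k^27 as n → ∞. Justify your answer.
S_n ~ n^28 / 28

By integral comparison (Euler-Maclaurin), Σ_{k=1}^n k^27 = ∫_0^n x^27 dx + O(n^27) = n^28/28 + O(n^27). (Equivalently, Faulhaber's formula gives the same leading term.)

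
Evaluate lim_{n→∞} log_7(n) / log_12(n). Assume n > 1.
lim = ln(12) / ln(7) = log_7(12)

Change of base: log_7(n) = ln n / ln 7 and log_12(n) = ln n / ln 12. The ratio is (ln n / ln 7) · (ln 12 / ln n) = ln 12 / ln 7, a constant independent of n. So the limit is ln 12 / ln 7 = log_7(12).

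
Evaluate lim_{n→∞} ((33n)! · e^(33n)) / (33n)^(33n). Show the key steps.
lim = ∞

Stirling: (33n)! ~ sqrt(2π·33n) · (33n/e)^(33n). Hence
  (33n)! · e^(33n) / (33n)^(33n) ~ sqrt(2π·33n) = sqrt(2π·33) · sqrt(n) → ∞.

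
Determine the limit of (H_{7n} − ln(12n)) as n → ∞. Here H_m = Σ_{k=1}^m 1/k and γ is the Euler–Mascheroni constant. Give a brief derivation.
lim = ln(7/12) + γ

By Euler-Maclaurin, H_m = ln m + γ + O(1/m). So
  H_{7n} − ln(12n) = ln(7n) + γ − ln(12n) + O(1/n)
                       = ln(7/12) + γ + O(1/n).
Hence the limit is ln(7/12) + γ.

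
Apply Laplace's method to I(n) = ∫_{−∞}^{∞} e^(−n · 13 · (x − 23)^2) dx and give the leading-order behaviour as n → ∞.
I(n) = sqrt(π/(13n))

Here φ(x) = 13 · (x − 23)^2 has its unique minimum at x* = 23 with φ(x*) = 0 and φ''(x*) = 26. Laplace's method gives
  I(n) ~ e^(−n φ(x*)) · sqrt(2π / (n · φ''(x*))) = sqrt(2π / (26n)) = sqrt(π/(13n)).
This is exact: substituting u = (x − 23)·sqrt(13n) gives I(n) = (1/sqrt(13n)) ∫_{−∞}^{∞} e^(−u^2) du = sqrt(π/(13n)).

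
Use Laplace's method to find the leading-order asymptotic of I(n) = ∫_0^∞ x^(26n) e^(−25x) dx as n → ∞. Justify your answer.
I(n) ~ (sqrt(2π·26n) / 25) · (26n/(25e))^(26n)

Write the integrand as exp(26n ln x − 25x) and set f(x) = 26n ln x − 25x. Then f'(x) = 26n/x − 25 = 0 at x* = 26n/25, and f''(x*) = −26n/x*^2 = −25^2/(26n). Laplace's method (interior maximum) gives
  I(n) ~ e^(f(x*)) · sqrt(2π / |f''(x*)|)
        = exp(26n ln(26n/25) − 26n) · sqrt(2π · 26n / 25^2)
        = (26n/25)^(26n) e^(−26n) · sqrt(2π·26n) / 25
        = (sqrt(2π·26n) / 25) · (26n/(25e))^(26n).
This matches Γ(26n+1)/25^(26n+1) with Stirling applied to Γ.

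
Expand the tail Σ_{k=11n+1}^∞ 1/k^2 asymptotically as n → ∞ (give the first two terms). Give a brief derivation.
Σ_{k>11n} 1/k^2 = 1/(1 · (11n)) − 1/(2 · (11n)^2) + O(1/(11n)^3)

Compare to the integral: ∫_{11n}^∞ x^(−2) dx = [−x^(−1)/1]_{11n}^∞ = 1/((2−1)·(11n)). The Euler-Maclaurin correction adds −f(11n)/2 = −1/(2·(11n)^2). Euler-Maclaurin then gives
  Σ_{k>11n} 1/k^2 = ∫_{11n}^∞ dx/x^2 − 1/(2·(11n)^2) + O(1/(11n)^3).
(Equivalently this is ζ(2) − Σ_{k≤11n} 1/k^2.)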